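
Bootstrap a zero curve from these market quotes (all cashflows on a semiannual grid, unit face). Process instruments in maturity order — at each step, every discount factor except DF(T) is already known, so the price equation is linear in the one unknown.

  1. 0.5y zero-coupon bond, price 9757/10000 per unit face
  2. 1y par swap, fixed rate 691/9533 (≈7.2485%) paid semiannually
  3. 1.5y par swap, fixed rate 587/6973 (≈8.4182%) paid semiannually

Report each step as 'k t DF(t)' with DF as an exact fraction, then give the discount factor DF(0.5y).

step 1 [0.5y] zero: DF = P = 9757/10000 ≈ 0.975700
step 2 [1y] swap r/2=691/19066: DF=(1 − 691/19066·(0.975700))/(1+691/19066) = 9309/10000 ≈ 0.930900
step 3 [1.5y] swap r/2=587/13946: DF=(1 − 587/13946·(0.975700+0.930900))/(1+587/13946) = 4413/5000 ≈ 0.882600

1 1/2 9757/10000
2 1 9309/10000
3 3/2 4413/5000
DF(0.5y) = 9757/10000 ≈ 0.975700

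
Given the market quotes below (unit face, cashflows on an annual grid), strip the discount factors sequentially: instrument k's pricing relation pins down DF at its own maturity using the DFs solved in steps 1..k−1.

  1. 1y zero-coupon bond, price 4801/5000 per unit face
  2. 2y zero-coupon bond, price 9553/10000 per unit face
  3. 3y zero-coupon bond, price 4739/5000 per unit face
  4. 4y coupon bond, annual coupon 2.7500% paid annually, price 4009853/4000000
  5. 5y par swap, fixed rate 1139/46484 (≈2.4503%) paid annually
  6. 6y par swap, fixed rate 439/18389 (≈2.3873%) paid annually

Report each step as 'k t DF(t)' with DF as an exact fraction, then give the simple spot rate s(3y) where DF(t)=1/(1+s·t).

1 1 4801/5000
2 2 9553/10000
3 3 4739/5000
4 4 899/1000
5 5 8861/10000
6 6 8683/10000
s(3y) = (1/(4739/5000) − 1)/(3) = 87/4739 ≈ 1.8358%

step 1 [1y] zero: DF = P = 4801/5000 ≈ 0.960200
step 2 [2y] zero: DF = P = 9553/10000 ≈ 0.955300
step 3 [3y] zero: DF = P = 4739/5000 ≈ 0.947800
step 4 [4y] bond c/1=11/400: DF=(4009853/4000000 − 11/400·(0.960200+0.955300+0.947800))/(1+11/400) = 899/1000 ≈ 0.899000
step 5 [5y] swap r/1=1139/46484: DF=(1 − 1139/46484·(0.960200+0.955300+0.947800+0.899000))/(1+1139/46484) = 8861/10000 ≈ 0.886100
step 6 [6y] swap r/1=439/18389: DF=(1 − 439/18389·(0.960200+0.955300+0.947800+0.899000+0.886100))/(1+439/18389) = 8683/10000 ≈ 0.868300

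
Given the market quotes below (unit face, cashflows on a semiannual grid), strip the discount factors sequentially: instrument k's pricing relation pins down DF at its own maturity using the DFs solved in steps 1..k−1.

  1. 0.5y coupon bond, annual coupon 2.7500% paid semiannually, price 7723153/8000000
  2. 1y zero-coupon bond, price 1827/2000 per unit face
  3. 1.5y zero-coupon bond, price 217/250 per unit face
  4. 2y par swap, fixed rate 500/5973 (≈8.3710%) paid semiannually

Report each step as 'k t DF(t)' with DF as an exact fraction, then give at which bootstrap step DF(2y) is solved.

1 1/2 9523/10000
2 1 1827/2000
3 3/2 217/250
4 2 17/20
DF(2y) is solved at step 4

step 1 [0.5y] bond c/2=11/800: DF=(7723153/8000000 − 11/800·(0))/(1+11/800) = 9523/10000 ≈ 0.952300
step 2 [1y] zero: DF = P = 1827/2000 ≈ 0.913500
step 3 [1.5y] zero: DF = P = 217/250 ≈ 0.868000
step 4 [2y] swap r/2=250/5973: DF=(1 − 250/5973·(0.952300+0.913500+0.868000))/(1+250/5973) = 17/20 ≈ 0.850000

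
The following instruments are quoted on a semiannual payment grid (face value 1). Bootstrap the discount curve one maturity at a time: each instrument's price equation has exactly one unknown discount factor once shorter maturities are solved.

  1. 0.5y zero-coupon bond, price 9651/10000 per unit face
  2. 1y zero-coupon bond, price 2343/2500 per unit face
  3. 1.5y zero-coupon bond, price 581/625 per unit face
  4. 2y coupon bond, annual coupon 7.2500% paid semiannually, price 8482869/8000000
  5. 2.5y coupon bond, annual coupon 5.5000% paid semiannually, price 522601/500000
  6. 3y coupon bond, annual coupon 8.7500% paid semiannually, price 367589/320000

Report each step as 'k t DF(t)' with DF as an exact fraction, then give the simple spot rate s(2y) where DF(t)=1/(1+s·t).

1 1/2 9651/10000
2 1 2343/2500
3 3/2 581/625
4 2 4621/5000
5 5/2 9167/10000
6 3 9047/10000
s(2y) = (1/(4621/5000) − 1)/(2) = 379/9242 ≈ 4.1008%

step 1 [0.5y] zero: DF = P = 9651/10000 ≈ 0.965100
step 2 [1y] zero: DF = P = 2343/2500 ≈ 0.937200
step 3 [1.5y] zero: DF = P = 581/625 ≈ 0.929600
step 4 [2y] bond c/2=29/800: DF=(8482869/8000000 − 29/800·(0.965100+0.937200+0.929600))/(1+29/800) = 4621/5000 ≈ 0.924200
step 5 [2.5y] bond c/2=11/400: DF=(522601/500000 − 11/400·(0.965100+0.937200+0.929600+0.924200))/(1+11/400) = 9167/10000 ≈ 0.916700
step 6 [3y] bond c/2=7/160: DF=(367589/320000 − 7/160·(0.965100+0.937200+0.929600+0.924200+0.916700))/(1+7/160) = 9047/10000 ≈ 0.904700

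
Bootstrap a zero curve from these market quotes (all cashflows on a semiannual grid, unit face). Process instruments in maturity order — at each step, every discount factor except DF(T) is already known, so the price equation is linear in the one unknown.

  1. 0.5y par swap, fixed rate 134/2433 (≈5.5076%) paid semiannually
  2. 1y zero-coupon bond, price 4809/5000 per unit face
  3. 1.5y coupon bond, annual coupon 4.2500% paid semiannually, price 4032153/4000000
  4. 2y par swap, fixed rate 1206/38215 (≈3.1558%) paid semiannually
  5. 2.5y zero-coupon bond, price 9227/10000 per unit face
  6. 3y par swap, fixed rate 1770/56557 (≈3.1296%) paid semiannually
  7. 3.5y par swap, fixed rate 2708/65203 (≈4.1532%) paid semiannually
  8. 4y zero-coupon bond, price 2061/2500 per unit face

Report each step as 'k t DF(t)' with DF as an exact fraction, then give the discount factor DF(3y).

1 1/2 2433/2500
2 1 4809/5000
3 3/2 2367/2500
4 2 9397/10000
5 5/2 9227/10000
6 3 1823/2000
7 7/2 4323/5000
8 4 2061/2500
DF(3y) = 1823/2000 ≈ 0.911500

step 1 [0.5y] swap r/2=67/2433: DF=(1 − 67/2433·(0))/(1+67/2433) = 2433/2500 ≈ 0.973200
step 2 [1y] zero: DF = P = 4809/5000 ≈ 0.961800
step 3 [1.5y] bond c/2=17/800: DF=(4032153/4000000 − 17/800·(0.973200+0.961800))/(1+17/800) = 2367/2500 ≈ 0.946800
step 4 [2y] swap r/2=603/38215: DF=(1 − 603/38215·(0.973200+0.961800+0.946800))/(1+603/38215) = 9397/10000 ≈ 0.939700
step 5 [2.5y] zero: DF = P = 9227/10000 ≈ 0.922700
step 6 [3y] swap r/2=885/56557: DF=(1 − 885/56557·(0.973200+0.961800+0.946800+0.939700+0.922700))/(1+885/56557) = 1823/2000 ≈ 0.911500
step 7 [3.5y] swap r/2=1354/65203: DF=(1 − 1354/65203·(0.973200+0.961800+0.946800+0.939700+0.922700+0.911500))/(1+1354/65203) = 4323/5000 ≈ 0.864600
step 8 [4y] zero: DF = P = 2061/2500 ≈ 0.824400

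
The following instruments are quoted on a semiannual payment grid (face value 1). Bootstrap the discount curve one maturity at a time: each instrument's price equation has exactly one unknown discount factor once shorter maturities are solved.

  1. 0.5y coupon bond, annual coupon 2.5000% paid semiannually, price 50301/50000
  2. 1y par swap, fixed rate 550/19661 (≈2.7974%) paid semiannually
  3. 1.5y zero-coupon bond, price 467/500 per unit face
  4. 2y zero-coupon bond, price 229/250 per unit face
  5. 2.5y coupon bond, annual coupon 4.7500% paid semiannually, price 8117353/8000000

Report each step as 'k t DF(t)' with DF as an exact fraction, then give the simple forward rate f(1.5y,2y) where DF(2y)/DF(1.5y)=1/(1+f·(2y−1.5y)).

step 1 [0.5y] bond c/2=1/80: DF=(50301/50000 − 1/80·(0))/(1+1/80) = 621/625 ≈ 0.993600
step 2 [1y] swap r/2=275/19661: DF=(1 − 275/19661·(0.993600))/(1+275/19661) = 389/400 ≈ 0.972500
step 3 [1.5y] zero: DF = P = 467/500 ≈ 0.934000
step 4 [2y] zero: DF = P = 229/250 ≈ 0.916000
step 5 [2.5y] bond c/2=19/800: DF=(8117353/8000000 − 19/800·(0.993600+0.972500+0.934000+0.916000))/(1+19/800) = 4513/5000 ≈ 0.902600

1 1/2 621/625
2 1 389/400
3 3/2 467/500
4 2 229/250
5 5/2 4513/5000
f(1.5y,2y) = ((467/500)/(229/250) − 1)/(1/2) = 9/229 ≈ 3.9301%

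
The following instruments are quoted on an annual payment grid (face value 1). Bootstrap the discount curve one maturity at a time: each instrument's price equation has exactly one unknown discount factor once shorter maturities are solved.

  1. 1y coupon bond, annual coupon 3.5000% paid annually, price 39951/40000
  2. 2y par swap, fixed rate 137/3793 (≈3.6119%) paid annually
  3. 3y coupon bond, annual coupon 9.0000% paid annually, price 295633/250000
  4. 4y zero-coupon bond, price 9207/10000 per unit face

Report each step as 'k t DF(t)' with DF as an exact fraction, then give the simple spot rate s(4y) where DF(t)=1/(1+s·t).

1 1 193/200
2 2 1863/2000
3 3 9283/10000
4 4 9207/10000
s(4y) = (1/(9207/10000) − 1)/(4) = 793/36828 ≈ 2.1533%

step 1 [1y] bond c/1=7/200: DF=(39951/40000 − 7/200·(0))/(1+7/200) = 193/200 ≈ 0.965000
step 2 [2y] swap r/1=137/3793: DF=(1 − 137/3793·(0.965000))/(1+137/3793) = 1863/2000 ≈ 0.931500
step 3 [3y] bond c/1=9/100: DF=(295633/250000 − 9/100·(0.965000+0.931500))/(1+9/100) = 9283/10000 ≈ 0.928300
step 4 [4y] zero: DF = P = 9207/10000 ≈ 0.920700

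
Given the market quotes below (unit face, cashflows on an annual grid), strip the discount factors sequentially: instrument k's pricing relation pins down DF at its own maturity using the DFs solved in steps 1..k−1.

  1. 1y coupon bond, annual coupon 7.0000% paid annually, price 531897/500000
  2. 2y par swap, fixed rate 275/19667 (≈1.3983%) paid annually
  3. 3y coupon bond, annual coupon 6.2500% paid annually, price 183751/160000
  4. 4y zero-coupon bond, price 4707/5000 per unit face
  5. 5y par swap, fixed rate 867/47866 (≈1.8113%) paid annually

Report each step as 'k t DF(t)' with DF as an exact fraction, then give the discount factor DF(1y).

1 1 4971/5000
2 2 389/400
3 3 2413/2500
4 4 4707/5000
5 5 9133/10000
DF(1y) = 4971/5000 ≈ 0.994200

step 1 [1y] bond c/1=7/100: DF=(531897/500000 − 7/100·(0))/(1+7/100) = 4971/5000 ≈ 0.994200
step 2 [2y] swap r/1=275/19667: DF=(1 − 275/19667·(0.994200))/(1+275/19667) = 389/400 ≈ 0.972500
step 3 [3y] bond c/1=1/16: DF=(183751/160000 − 1/16·(0.994200+0.972500))/(1+1/16) = 2413/2500 ≈ 0.965200
step 4 [4y] zero: DF = P = 4707/5000 ≈ 0.941400
step 5 [5y] swap r/1=867/47866: DF=(1 − 867/47866·(0.994200+0.972500+0.965200+0.941400))/(1+867/47866) = 9133/10000 ≈ 0.913300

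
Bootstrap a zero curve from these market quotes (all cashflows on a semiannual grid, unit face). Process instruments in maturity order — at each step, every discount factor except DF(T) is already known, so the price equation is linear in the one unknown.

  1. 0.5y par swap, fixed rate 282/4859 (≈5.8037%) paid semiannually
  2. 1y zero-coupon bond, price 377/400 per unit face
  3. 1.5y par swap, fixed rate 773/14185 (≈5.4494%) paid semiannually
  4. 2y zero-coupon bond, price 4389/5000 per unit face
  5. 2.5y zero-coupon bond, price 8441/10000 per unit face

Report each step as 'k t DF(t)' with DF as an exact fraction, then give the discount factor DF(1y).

step 1 [0.5y] swap r/2=141/4859: DF=(1 − 141/4859·(0))/(1+141/4859) = 4859/5000 ≈ 0.971800
step 2 [1y] zero: DF = P = 377/400 ≈ 0.942500
step 3 [1.5y] swap r/2=773/28370: DF=(1 − 773/28370·(0.971800+0.942500))/(1+773/28370) = 9227/10000 ≈ 0.922700
step 4 [2y] zero: DF = P = 4389/5000 ≈ 0.877800
step 5 [2.5y] zero: DF = P = 8441/10000 ≈ 0.844100

1 1/2 4859/5000
2 1 377/400
3 3/2 9227/10000
4 2 4389/5000
5 5/2 8441/10000
DF(1y) = 377/400 ≈ 0.942500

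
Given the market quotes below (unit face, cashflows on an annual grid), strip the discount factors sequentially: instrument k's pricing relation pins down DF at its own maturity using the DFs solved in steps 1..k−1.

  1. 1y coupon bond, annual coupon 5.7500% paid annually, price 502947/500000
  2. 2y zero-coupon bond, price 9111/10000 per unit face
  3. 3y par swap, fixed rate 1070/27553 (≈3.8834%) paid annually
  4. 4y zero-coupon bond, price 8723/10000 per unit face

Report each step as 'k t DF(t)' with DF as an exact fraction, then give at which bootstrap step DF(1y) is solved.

step 1 [1y] bond c/1=23/400: DF=(502947/500000 − 23/400·(0))/(1+23/400) = 1189/1250 ≈ 0.951200
step 2 [2y] zero: DF = P = 9111/10000 ≈ 0.911100
step 3 [3y] swap r/1=1070/27553: DF=(1 − 1070/27553·(0.951200+0.911100))/(1+1070/27553) = 893/1000 ≈ 0.893000
step 4 [4y] zero: DF = P = 8723/10000 ≈ 0.872300

1 1 1189/1250
2 2 9111/10000
3 3 893/1000
4 4 8723/10000
DF(1y) is solved at step 1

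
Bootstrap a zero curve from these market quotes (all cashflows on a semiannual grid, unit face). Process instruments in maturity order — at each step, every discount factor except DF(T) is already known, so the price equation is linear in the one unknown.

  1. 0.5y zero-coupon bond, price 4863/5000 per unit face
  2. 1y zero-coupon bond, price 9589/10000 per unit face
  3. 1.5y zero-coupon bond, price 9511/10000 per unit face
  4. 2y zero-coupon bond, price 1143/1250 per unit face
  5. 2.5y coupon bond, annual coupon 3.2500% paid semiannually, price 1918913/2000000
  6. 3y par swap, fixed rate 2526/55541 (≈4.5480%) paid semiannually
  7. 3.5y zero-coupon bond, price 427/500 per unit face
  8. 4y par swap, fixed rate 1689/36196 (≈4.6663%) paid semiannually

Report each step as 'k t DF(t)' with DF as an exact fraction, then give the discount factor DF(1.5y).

1 1/2 4863/5000
2 1 9589/10000
3 3/2 9511/10000
4 2 1143/1250
5 5/2 4417/5000
6 3 8737/10000
7 7/2 427/500
8 4 8311/10000
DF(1.5y) = 9511/10000 ≈ 0.951100

step 1 [0.5y] zero: DF = P = 4863/5000 ≈ 0.972600
step 2 [1y] zero: DF = P = 9589/10000 ≈ 0.958900
step 3 [1.5y] zero: DF = P = 9511/10000 ≈ 0.951100
step 4 [2y] zero: DF = P = 1143/1250 ≈ 0.914400
step 5 [2.5y] bond c/2=13/800: DF=(1918913/2000000 − 13/800·(0.972600+0.958900+0.951100+0.914400))/(1+13/800) = 4417/5000 ≈ 0.883400
step 6 [3y] swap r/2=1263/55541: DF=(1 − 1263/55541·(0.972600+0.958900+0.951100+0.914400+0.883400))/(1+1263/55541) = 8737/10000 ≈ 0.873700
step 7 [3.5y] zero: DF = P = 427/500 ≈ 0.854000
step 8 [4y] swap r/2=1689/72392: DF=(1 − 1689/72392·(0.972600+0.958900+0.951100+0.914400+0.883400+0.873700+0.854000))/(1+1689/72392) = 8311/10000 ≈ 0.831100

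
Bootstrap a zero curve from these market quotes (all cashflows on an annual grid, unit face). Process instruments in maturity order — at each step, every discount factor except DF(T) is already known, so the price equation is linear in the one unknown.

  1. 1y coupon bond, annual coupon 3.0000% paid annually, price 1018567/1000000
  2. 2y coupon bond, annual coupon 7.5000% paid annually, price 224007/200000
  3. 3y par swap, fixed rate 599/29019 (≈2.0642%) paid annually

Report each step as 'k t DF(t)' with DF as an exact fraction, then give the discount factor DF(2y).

step 1 [1y] bond c/1=3/100: DF=(1018567/1000000 − 3/100·(0))/(1+3/100) = 9889/10000 ≈ 0.988900
step 2 [2y] bond c/1=3/40: DF=(224007/200000 − 3/40·(0.988900))/(1+3/40) = 9729/10000 ≈ 0.972900
step 3 [3y] swap r/1=599/29019: DF=(1 − 599/29019·(0.988900+0.972900))/(1+599/29019) = 9401/10000 ≈ 0.940100

1 1 9889/10000
2 2 9729/10000
3 3 9401/10000
DF(2y) = 9729/10000 ≈ 0.972900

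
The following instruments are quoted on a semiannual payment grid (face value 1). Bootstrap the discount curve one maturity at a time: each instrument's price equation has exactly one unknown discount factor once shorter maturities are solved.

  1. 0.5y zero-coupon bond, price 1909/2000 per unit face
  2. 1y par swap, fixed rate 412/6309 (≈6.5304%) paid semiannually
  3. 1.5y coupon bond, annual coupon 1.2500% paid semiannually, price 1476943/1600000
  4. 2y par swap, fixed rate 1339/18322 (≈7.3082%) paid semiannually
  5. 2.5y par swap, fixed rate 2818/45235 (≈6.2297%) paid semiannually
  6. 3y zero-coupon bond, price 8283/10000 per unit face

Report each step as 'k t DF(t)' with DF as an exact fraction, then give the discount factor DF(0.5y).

1 1/2 1909/2000
2 1 4691/5000
3 3/2 566/625
4 2 8661/10000
5 5/2 8591/10000
6 3 8283/10000
DF(0.5y) = 1909/2000 ≈ 0.954500

step 1 [0.5y] zero: DF = P = 1909/2000 ≈ 0.954500
step 2 [1y] swap r/2=206/6309: DF=(1 − 206/6309·(0.954500))/(1+206/6309) = 4691/5000 ≈ 0.938200
step 3 [1.5y] bond c/2=1/160: DF=(1476943/1600000 − 1/160·(0.954500+0.938200))/(1+1/160) = 566/625 ≈ 0.905600
step 4 [2y] swap r/2=1339/36644: DF=(1 − 1339/36644·(0.954500+0.938200+0.905600))/(1+1339/36644) = 8661/10000 ≈ 0.866100
step 5 [2.5y] swap r/2=1409/45235: DF=(1 − 1409/45235·(0.954500+0.938200+0.905600+0.866100))/(1+1409/45235) = 8591/10000 ≈ 0.859100
step 6 [3y] zero: DF = P = 8283/10000 ≈ 0.828300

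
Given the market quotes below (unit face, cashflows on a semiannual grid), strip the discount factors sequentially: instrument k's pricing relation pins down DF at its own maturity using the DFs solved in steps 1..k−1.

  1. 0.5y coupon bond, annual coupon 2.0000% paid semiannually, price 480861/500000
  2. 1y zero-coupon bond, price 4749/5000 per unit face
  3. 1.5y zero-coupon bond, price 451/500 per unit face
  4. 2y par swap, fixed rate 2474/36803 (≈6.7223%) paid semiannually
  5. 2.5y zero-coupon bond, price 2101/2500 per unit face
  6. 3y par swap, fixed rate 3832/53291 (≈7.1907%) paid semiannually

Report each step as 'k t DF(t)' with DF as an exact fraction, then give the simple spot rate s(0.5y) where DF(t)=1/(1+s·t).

step 1 [0.5y] bond c/2=1/100: DF=(480861/500000 − 1/100·(0))/(1+1/100) = 4761/5000 ≈ 0.952200
step 2 [1y] zero: DF = P = 4749/5000 ≈ 0.949800
step 3 [1.5y] zero: DF = P = 451/500 ≈ 0.902000
step 4 [2y] swap r/2=1237/36803: DF=(1 − 1237/36803·(0.952200+0.949800+0.902000))/(1+1237/36803) = 8763/10000 ≈ 0.876300
step 5 [2.5y] zero: DF = P = 2101/2500 ≈ 0.840400
step 6 [3y] swap r/2=1916/53291: DF=(1 − 1916/53291·(0.952200+0.949800+0.902000+0.876300+0.840400))/(1+1916/53291) = 2021/2500 ≈ 0.808400

1 1/2 4761/5000
2 1 4749/5000
3 3/2 451/500
4 2 8763/10000
5 5/2 2101/2500
6 3 2021/2500
s(0.5y) = (1/(4761/5000) − 1)/(1/2) = 478/4761 ≈ 10.0399%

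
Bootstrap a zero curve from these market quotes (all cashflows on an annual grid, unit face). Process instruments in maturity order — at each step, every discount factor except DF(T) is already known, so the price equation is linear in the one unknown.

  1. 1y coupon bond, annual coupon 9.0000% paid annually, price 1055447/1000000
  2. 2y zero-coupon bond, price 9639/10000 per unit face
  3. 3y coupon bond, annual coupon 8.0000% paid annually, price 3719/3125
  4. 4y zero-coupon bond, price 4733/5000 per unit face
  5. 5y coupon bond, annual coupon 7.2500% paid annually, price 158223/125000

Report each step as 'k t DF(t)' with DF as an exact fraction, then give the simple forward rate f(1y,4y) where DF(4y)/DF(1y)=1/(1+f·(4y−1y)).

step 1 [1y] bond c/1=9/100: DF=(1055447/1000000 − 9/100·(0))/(1+9/100) = 9683/10000 ≈ 0.968300
step 2 [2y] zero: DF = P = 9639/10000 ≈ 0.963900
step 3 [3y] bond c/1=2/25: DF=(3719/3125 − 2/25·(0.968300+0.963900))/(1+2/25) = 2397/2500 ≈ 0.958800
step 4 [4y] zero: DF = P = 4733/5000 ≈ 0.946600
step 5 [5y] bond c/1=29/400: DF=(158223/125000 − 29/400·(0.968300+0.963900+0.958800+0.946600))/(1+29/400) = 1151/1250 ≈ 0.920800

1 1 9683/10000
2 2 9639/10000
3 3 2397/2500
4 4 4733/5000
5 5 1151/1250
f(1y,4y) = ((9683/10000)/(4733/5000) − 1)/(3) = 217/28398 ≈ 0.7641%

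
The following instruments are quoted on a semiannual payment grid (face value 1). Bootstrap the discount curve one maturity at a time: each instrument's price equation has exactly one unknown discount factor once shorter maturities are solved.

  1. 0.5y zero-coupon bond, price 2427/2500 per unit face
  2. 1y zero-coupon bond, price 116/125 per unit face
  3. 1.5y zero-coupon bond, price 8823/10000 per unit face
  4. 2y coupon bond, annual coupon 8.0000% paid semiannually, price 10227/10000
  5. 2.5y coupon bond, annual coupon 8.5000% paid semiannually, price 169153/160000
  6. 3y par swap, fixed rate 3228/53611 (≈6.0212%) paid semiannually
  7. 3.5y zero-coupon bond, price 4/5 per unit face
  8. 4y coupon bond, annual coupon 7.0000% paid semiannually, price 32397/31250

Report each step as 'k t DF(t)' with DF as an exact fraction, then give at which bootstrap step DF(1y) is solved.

step 1 [0.5y] zero: DF = P = 2427/2500 ≈ 0.970800
step 2 [1y] zero: DF = P = 116/125 ≈ 0.928000
step 3 [1.5y] zero: DF = P = 8823/10000 ≈ 0.882300
step 4 [2y] bond c/2=1/25: DF=(10227/10000 − 1/25·(0.970800+0.928000+0.882300))/(1+1/25) = 2191/2500 ≈ 0.876400
step 5 [2.5y] bond c/2=17/400: DF=(169153/160000 − 17/400·(0.970800+0.928000+0.882300+0.876400))/(1+17/400) = 173/200 ≈ 0.865000
step 6 [3y] swap r/2=1614/53611: DF=(1 − 1614/53611·(0.970800+0.928000+0.882300+0.876400+0.865000))/(1+1614/53611) = 4193/5000 ≈ 0.838600
step 7 [3.5y] zero: DF = P = 4/5 ≈ 0.800000
step 8 [4y] bond c/2=7/200: DF=(32397/31250 − 7/200·(0.970800+0.928000+0.882300+0.876400+0.865000+0.838600+0.800000))/(1+7/200) = 7933/10000 ≈ 0.793300

1 1/2 2427/2500
2 1 116/125
3 3/2 8823/10000
4 2 2191/2500
5 5/2 173/200
6 3 4193/5000
7 7/2 4/5
8 4 7933/10000
DF(1y) is solved at step 2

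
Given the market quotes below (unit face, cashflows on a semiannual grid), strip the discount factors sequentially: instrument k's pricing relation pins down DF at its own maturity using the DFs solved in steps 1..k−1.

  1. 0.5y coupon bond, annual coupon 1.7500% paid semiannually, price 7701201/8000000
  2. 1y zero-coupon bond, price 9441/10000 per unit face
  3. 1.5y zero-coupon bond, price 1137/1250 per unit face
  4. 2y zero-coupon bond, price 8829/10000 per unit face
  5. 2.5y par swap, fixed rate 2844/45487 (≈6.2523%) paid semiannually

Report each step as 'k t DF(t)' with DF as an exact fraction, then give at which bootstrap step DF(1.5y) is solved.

1 1/2 9543/10000
2 1 9441/10000
3 3/2 1137/1250
4 2 8829/10000
5 5/2 4289/5000
DF(1.5y) is solved at step 3

step 1 [0.5y] bond c/2=7/800: DF=(7701201/8000000 − 7/800·(0))/(1+7/800) = 9543/10000 ≈ 0.954300
step 2 [1y] zero: DF = P = 9441/10000 ≈ 0.944100
step 3 [1.5y] zero: DF = P = 1137/1250 ≈ 0.909600
step 4 [2y] zero: DF = P = 8829/10000 ≈ 0.882900
step 5 [2.5y] swap r/2=1422/45487: DF=(1 − 1422/45487·(0.954300+0.944100+0.909600+0.882900))/(1+1422/45487) = 4289/5000 ≈ 0.857800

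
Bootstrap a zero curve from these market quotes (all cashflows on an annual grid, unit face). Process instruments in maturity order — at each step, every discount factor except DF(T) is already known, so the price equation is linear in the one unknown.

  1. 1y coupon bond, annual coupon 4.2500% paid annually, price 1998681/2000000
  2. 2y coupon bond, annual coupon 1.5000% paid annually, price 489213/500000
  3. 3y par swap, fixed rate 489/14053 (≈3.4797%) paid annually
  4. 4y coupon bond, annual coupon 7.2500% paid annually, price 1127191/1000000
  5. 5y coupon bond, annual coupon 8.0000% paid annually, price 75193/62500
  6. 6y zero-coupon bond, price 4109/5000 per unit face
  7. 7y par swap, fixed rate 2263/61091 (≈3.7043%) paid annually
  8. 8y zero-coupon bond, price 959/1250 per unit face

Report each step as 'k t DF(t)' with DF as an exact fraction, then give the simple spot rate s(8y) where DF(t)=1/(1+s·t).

step 1 [1y] bond c/1=17/400: DF=(1998681/2000000 − 17/400·(0))/(1+17/400) = 4793/5000 ≈ 0.958600
step 2 [2y] bond c/1=3/200: DF=(489213/500000 − 3/200·(0.958600))/(1+3/200) = 4749/5000 ≈ 0.949800
step 3 [3y] swap r/1=489/14053: DF=(1 − 489/14053·(0.958600+0.949800))/(1+489/14053) = 4511/5000 ≈ 0.902200
step 4 [4y] bond c/1=29/400: DF=(1127191/1000000 − 29/400·(0.958600+0.949800+0.902200))/(1+29/400) = 861/1000 ≈ 0.861000
step 5 [5y] bond c/1=2/25: DF=(75193/62500 − 2/25·(0.958600+0.949800+0.902200+0.861000))/(1+2/25) = 421/500 ≈ 0.842000
step 6 [6y] zero: DF = P = 4109/5000 ≈ 0.821800
step 7 [7y] swap r/1=2263/61091: DF=(1 − 2263/61091·(0.958600+0.949800+0.902200+0.861000+0.842000+0.821800))/(1+2263/61091) = 7737/10000 ≈ 0.773700
step 8 [8y] zero: DF = P = 959/1250 ≈ 0.767200

1 1 4793/5000
2 2 4749/5000
3 3 4511/5000
4 4 861/1000
5 5 421/500
6 6 4109/5000
7 7 7737/10000
8 8 959/1250
s(8y) = (1/(959/1250) − 1)/(8) = 291/7672 ≈ 3.7930%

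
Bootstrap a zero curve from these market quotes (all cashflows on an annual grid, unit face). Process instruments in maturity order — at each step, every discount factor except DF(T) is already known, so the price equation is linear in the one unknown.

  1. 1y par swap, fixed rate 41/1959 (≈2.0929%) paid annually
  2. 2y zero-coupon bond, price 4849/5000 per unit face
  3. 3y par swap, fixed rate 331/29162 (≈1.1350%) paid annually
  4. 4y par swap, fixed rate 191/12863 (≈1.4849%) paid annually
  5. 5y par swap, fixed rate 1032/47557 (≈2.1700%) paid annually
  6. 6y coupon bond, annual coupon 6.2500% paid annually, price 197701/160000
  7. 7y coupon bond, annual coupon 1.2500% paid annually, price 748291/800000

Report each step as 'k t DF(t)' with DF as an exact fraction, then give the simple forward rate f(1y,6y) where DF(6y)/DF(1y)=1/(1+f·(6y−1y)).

1 1 1959/2000
2 2 4849/5000
3 3 9669/10000
4 4 9427/10000
5 5 1121/1250
6 6 552/625
7 7 4271/5000
f(1y,6y) = ((1959/2000)/(552/625) − 1)/(5) = 321/14720 ≈ 2.1807%

step 1 [1y] swap r/1=41/1959: DF=(1 − 41/1959·(0))/(1+41/1959) = 1959/2000 ≈ 0.979500
step 2 [2y] zero: DF = P = 4849/5000 ≈ 0.969800
step 3 [3y] swap r/1=331/29162: DF=(1 − 331/29162·(0.979500+0.969800))/(1+331/29162) = 9669/10000 ≈ 0.966900
step 4 [4y] swap r/1=191/12863: DF=(1 − 191/12863·(0.979500+0.969800+0.966900))/(1+191/12863) = 9427/10000 ≈ 0.942700
step 5 [5y] swap r/1=1032/47557: DF=(1 − 1032/47557·(0.979500+0.969800+0.966900+0.942700))/(1+1032/47557) = 1121/1250 ≈ 0.896800
step 6 [6y] bond c/1=1/16: DF=(197701/160000 − 1/16·(0.979500+0.969800+0.966900+0.942700+0.896800))/(1+1/16) = 552/625 ≈ 0.883200
step 7 [7y] bond c/1=1/80: DF=(748291/800000 − 1/80·(0.979500+0.969800+0.966900+0.942700+0.896800+0.883200))/(1+1/80) = 4271/5000 ≈ 0.854200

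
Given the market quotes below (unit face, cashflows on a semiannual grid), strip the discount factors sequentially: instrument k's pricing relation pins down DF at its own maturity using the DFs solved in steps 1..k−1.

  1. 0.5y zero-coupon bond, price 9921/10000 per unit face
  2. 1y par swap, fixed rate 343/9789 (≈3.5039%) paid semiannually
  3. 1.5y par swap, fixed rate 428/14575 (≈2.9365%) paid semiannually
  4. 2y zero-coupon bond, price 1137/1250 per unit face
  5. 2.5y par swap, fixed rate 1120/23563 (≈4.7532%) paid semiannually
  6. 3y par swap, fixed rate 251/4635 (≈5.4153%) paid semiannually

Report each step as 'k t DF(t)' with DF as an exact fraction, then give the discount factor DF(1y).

step 1 [0.5y] zero: DF = P = 9921/10000 ≈ 0.992100
step 2 [1y] swap r/2=343/19578: DF=(1 − 343/19578·(0.992100))/(1+343/19578) = 9657/10000 ≈ 0.965700
step 3 [1.5y] swap r/2=214/14575: DF=(1 − 214/14575·(0.992100+0.965700))/(1+214/14575) = 2393/2500 ≈ 0.957200
step 4 [2y] zero: DF = P = 1137/1250 ≈ 0.909600
step 5 [2.5y] swap r/2=560/23563: DF=(1 − 560/23563·(0.992100+0.965700+0.957200+0.909600))/(1+560/23563) = 111/125 ≈ 0.888000
step 6 [3y] swap r/2=251/9270: DF=(1 − 251/9270·(0.992100+0.965700+0.957200+0.909600+0.888000))/(1+251/9270) = 4247/5000 ≈ 0.849400

1 1/2 9921/10000
2 1 9657/10000
3 3/2 2393/2500
4 2 1137/1250
5 5/2 111/125
6 3 4247/5000
DF(1y) = 9657/10000 ≈ 0.965700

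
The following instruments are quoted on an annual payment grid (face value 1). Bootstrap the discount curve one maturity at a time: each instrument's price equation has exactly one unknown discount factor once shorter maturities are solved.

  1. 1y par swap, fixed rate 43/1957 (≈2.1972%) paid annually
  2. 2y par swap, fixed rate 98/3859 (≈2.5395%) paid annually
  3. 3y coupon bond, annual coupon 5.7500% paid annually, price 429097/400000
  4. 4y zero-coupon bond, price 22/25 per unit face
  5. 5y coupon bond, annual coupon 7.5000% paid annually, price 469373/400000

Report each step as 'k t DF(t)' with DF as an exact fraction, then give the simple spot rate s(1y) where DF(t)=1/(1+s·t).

step 1 [1y] swap r/1=43/1957: DF=(1 − 43/1957·(0))/(1+43/1957) = 1957/2000 ≈ 0.978500
step 2 [2y] swap r/1=98/3859: DF=(1 − 98/3859·(0.978500))/(1+98/3859) = 951/1000 ≈ 0.951000
step 3 [3y] bond c/1=23/400: DF=(429097/400000 − 23/400·(0.978500+0.951000))/(1+23/400) = 1819/2000 ≈ 0.909500
step 4 [4y] zero: DF = P = 22/25 ≈ 0.880000
step 5 [5y] bond c/1=3/40: DF=(469373/400000 − 3/40·(0.978500+0.951000+0.909500+0.880000))/(1+3/40) = 8321/10000 ≈ 0.832100

1 1 1957/2000
2 2 951/1000
3 3 1819/2000
4 4 22/25
5 5 8321/10000
s(1y) = (1/(1957/2000) − 1)/(1) = 43/1957 ≈ 2.1972%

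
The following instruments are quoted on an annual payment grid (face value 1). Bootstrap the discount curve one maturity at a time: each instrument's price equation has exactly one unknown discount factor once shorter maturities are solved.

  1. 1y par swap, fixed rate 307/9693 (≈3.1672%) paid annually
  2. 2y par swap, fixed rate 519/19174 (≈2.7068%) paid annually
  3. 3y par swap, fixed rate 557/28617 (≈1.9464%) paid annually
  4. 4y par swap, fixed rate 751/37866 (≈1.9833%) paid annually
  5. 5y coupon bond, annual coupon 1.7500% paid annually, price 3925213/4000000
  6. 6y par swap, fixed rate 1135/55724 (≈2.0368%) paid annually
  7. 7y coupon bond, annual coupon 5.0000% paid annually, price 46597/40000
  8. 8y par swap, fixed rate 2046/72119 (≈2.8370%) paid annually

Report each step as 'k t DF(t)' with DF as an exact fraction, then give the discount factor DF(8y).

step 1 [1y] swap r/1=307/9693: DF=(1 − 307/9693·(0))/(1+307/9693) = 9693/10000 ≈ 0.969300
step 2 [2y] swap r/1=519/19174: DF=(1 − 519/19174·(0.969300))/(1+519/19174) = 9481/10000 ≈ 0.948100
step 3 [3y] swap r/1=557/28617: DF=(1 − 557/28617·(0.969300+0.948100))/(1+557/28617) = 9443/10000 ≈ 0.944300
step 4 [4y] swap r/1=751/37866: DF=(1 − 751/37866·(0.969300+0.948100+0.944300))/(1+751/37866) = 9249/10000 ≈ 0.924900
step 5 [5y] bond c/1=7/400: DF=(3925213/4000000 − 7/400·(0.969300+0.948100+0.944300+0.924900))/(1+7/400) = 8993/10000 ≈ 0.899300
step 6 [6y] swap r/1=1135/55724: DF=(1 − 1135/55724·(0.969300+0.948100+0.944300+0.924900+0.899300))/(1+1135/55724) = 1773/2000 ≈ 0.886500
step 7 [7y] bond c/1=1/20: DF=(46597/40000 − 1/20·(0.969300+0.948100+0.944300+0.924900+0.899300+0.886500))/(1+1/20) = 8441/10000 ≈ 0.844100
step 8 [8y] swap r/1=2046/72119: DF=(1 − 2046/72119·(0.969300+0.948100+0.944300+0.924900+0.899300+0.886500+0.844100))/(1+2046/72119) = 3977/5000 ≈ 0.795400

1 1 9693/10000
2 2 9481/10000
3 3 9443/10000
4 4 9249/10000
5 5 8993/10000
6 6 1773/2000
7 7 8441/10000
8 8 3977/5000
DF(8y) = 3977/5000 ≈ 0.795400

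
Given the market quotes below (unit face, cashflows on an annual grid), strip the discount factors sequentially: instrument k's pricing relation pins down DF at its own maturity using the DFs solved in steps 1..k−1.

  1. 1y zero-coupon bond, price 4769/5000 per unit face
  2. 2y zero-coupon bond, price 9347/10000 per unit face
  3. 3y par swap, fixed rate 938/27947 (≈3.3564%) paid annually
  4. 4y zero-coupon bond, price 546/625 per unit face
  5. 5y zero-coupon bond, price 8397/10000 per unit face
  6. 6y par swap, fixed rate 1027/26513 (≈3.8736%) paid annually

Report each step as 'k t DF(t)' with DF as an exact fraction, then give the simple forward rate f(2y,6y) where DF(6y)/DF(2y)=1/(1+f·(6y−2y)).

1 1 4769/5000
2 2 9347/10000
3 3 4531/5000
4 4 546/625
5 5 8397/10000
6 6 3973/5000
f(2y,6y) = ((9347/10000)/(3973/5000) − 1)/(4) = 1401/31784 ≈ 4.4079%

step 1 [1y] zero: DF = P = 4769/5000 ≈ 0.953800
step 2 [2y] zero: DF = P = 9347/10000 ≈ 0.934700
step 3 [3y] swap r/1=938/27947: DF=(1 − 938/27947·(0.953800+0.934700))/(1+938/27947) = 4531/5000 ≈ 0.906200
step 4 [4y] zero: DF = P = 546/625 ≈ 0.873600
step 5 [5y] zero: DF = P = 8397/10000 ≈ 0.839700
step 6 [6y] swap r/1=1027/26513: DF=(1 − 1027/26513·(0.953800+0.934700+0.906200+0.873600+0.839700))/(1+1027/26513) = 3973/5000 ≈ 0.794600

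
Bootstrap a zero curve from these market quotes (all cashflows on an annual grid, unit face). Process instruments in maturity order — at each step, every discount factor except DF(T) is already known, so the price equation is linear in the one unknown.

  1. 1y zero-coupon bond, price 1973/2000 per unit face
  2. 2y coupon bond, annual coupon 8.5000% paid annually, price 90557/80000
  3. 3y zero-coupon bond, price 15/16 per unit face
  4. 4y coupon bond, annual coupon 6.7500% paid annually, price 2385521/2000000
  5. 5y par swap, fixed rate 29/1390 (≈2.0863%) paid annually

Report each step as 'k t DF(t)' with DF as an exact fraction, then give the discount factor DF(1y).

step 1 [1y] zero: DF = P = 1973/2000 ≈ 0.986500
step 2 [2y] bond c/1=17/200: DF=(90557/80000 − 17/200·(0.986500))/(1+17/200) = 483/500 ≈ 0.966000
step 3 [3y] zero: DF = P = 15/16 ≈ 0.937500
step 4 [4y] bond c/1=27/400: DF=(2385521/2000000 − 27/400·(0.986500+0.966000+0.937500))/(1+27/400) = 4673/5000 ≈ 0.934600
step 5 [5y] swap r/1=29/1390: DF=(1 − 29/1390·(0.986500+0.966000+0.937500+0.934600))/(1+29/1390) = 4507/5000 ≈ 0.901400

1 1 1973/2000
2 2 483/500
3 3 15/16
4 4 4673/5000
5 5 4507/5000
DF(1y) = 1973/2000 ≈ 0.986500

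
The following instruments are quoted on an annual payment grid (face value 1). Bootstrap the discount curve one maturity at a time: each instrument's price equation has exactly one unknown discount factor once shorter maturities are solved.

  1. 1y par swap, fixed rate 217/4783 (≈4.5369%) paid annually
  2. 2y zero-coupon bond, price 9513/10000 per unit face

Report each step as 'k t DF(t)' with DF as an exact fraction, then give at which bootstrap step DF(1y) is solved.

step 1 [1y] swap r/1=217/4783: DF=(1 − 217/4783·(0))/(1+217/4783) = 4783/5000 ≈ 0.956600
step 2 [2y] zero: DF = P = 9513/10000 ≈ 0.951300

1 1 4783/5000
2 2 9513/10000
DF(1y) is solved at step 1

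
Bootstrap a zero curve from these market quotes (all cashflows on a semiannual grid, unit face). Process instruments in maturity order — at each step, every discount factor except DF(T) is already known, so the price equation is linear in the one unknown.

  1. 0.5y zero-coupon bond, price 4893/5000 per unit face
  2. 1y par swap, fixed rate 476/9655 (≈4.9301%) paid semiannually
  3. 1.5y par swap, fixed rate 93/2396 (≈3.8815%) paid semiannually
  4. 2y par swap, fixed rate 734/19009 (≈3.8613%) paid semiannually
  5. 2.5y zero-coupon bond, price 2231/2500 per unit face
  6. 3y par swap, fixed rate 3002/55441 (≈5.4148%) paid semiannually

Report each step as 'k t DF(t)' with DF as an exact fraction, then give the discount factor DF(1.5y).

step 1 [0.5y] zero: DF = P = 4893/5000 ≈ 0.978600
step 2 [1y] swap r/2=238/9655: DF=(1 − 238/9655·(0.978600))/(1+238/9655) = 2381/2500 ≈ 0.952400
step 3 [1.5y] swap r/2=93/4792: DF=(1 − 93/4792·(0.978600+0.952400))/(1+93/4792) = 4721/5000 ≈ 0.944200
step 4 [2y] swap r/2=367/19009: DF=(1 − 367/19009·(0.978600+0.952400+0.944200))/(1+367/19009) = 4633/5000 ≈ 0.926600
step 5 [2.5y] zero: DF = P = 2231/2500 ≈ 0.892400
step 6 [3y] swap r/2=1501/55441: DF=(1 − 1501/55441·(0.978600+0.952400+0.944200+0.926600+0.892400))/(1+1501/55441) = 8499/10000 ≈ 0.849900

1 1/2 4893/5000
2 1 2381/2500
3 3/2 4721/5000
4 2 4633/5000
5 5/2 2231/2500
6 3 8499/10000
DF(1.5y) = 4721/5000 ≈ 0.944200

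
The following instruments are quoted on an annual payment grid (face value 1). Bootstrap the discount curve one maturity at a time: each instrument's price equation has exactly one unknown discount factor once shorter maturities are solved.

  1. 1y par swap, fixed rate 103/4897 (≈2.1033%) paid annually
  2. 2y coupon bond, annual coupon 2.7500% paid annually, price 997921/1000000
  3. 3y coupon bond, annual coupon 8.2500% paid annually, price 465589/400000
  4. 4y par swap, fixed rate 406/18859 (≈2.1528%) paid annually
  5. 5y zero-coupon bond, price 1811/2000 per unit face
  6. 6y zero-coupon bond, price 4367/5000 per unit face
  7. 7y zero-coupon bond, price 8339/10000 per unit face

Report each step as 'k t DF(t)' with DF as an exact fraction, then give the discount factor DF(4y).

step 1 [1y] swap r/1=103/4897: DF=(1 − 103/4897·(0))/(1+103/4897) = 4897/5000 ≈ 0.979400
step 2 [2y] bond c/1=11/400: DF=(997921/1000000 − 11/400·(0.979400))/(1+11/400) = 189/200 ≈ 0.945000
step 3 [3y] bond c/1=33/400: DF=(465589/400000 − 33/400·(0.979400+0.945000))/(1+33/400) = 4643/5000 ≈ 0.928600
step 4 [4y] swap r/1=406/18859: DF=(1 − 406/18859·(0.979400+0.945000+0.928600))/(1+406/18859) = 2297/2500 ≈ 0.918800
step 5 [5y] zero: DF = P = 1811/2000 ≈ 0.905500
step 6 [6y] zero: DF = P = 4367/5000 ≈ 0.873400
step 7 [7y] zero: DF = P = 8339/10000 ≈ 0.833900

1 1 4897/5000
2 2 189/200
3 3 4643/5000
4 4 2297/2500
5 5 1811/2000
6 6 4367/5000
7 7 8339/10000
DF(4y) = 2297/2500 ≈ 0.918800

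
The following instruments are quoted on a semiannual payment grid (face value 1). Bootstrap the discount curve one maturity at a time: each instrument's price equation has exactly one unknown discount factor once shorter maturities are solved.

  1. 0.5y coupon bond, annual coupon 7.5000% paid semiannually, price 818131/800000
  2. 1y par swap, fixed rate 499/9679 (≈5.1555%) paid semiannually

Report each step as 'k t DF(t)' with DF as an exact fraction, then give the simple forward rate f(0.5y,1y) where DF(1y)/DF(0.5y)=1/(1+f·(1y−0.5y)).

step 1 [0.5y] bond c/2=3/80: DF=(818131/800000 − 3/80·(0))/(1+3/80) = 9857/10000 ≈ 0.985700
step 2 [1y] swap r/2=499/19358: DF=(1 − 499/19358·(0.985700))/(1+499/19358) = 9501/10000 ≈ 0.950100

1 1/2 9857/10000
2 1 9501/10000
f(0.5y,1y) = ((9857/10000)/(9501/10000) − 1)/(1/2) = 712/9501 ≈ 7.4939%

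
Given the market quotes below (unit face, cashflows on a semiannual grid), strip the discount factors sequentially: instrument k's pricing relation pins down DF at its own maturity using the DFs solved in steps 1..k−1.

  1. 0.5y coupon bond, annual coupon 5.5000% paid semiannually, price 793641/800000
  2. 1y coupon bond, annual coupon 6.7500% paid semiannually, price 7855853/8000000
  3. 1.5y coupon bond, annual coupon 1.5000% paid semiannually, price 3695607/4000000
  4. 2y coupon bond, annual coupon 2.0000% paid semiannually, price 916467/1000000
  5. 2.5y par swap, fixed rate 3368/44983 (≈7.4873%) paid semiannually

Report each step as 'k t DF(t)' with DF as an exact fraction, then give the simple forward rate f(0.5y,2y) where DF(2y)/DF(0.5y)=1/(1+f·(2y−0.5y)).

1 1/2 1931/2000
2 1 574/625
3 3/2 903/1000
4 2 4399/5000
5 5/2 2079/2500
f(0.5y,2y) = ((1931/2000)/(4399/5000) − 1)/(3/2) = 857/13197 ≈ 6.4939%

step 1 [0.5y] bond c/2=11/400: DF=(793641/800000 − 11/400·(0))/(1+11/400) = 1931/2000 ≈ 0.965500
step 2 [1y] bond c/2=27/800: DF=(7855853/8000000 − 27/800·(0.965500))/(1+27/800) = 574/625 ≈ 0.918400
step 3 [1.5y] bond c/2=3/400: DF=(3695607/4000000 − 3/400·(0.965500+0.918400))/(1+3/400) = 903/1000 ≈ 0.903000
step 4 [2y] bond c/2=1/100: DF=(916467/1000000 − 1/100·(0.965500+0.918400+0.903000))/(1+1/100) = 4399/5000 ≈ 0.879800
step 5 [2.5y] swap r/2=1684/44983: DF=(1 − 1684/44983·(0.965500+0.918400+0.903000+0.879800))/(1+1684/44983) = 2079/2500 ≈ 0.831600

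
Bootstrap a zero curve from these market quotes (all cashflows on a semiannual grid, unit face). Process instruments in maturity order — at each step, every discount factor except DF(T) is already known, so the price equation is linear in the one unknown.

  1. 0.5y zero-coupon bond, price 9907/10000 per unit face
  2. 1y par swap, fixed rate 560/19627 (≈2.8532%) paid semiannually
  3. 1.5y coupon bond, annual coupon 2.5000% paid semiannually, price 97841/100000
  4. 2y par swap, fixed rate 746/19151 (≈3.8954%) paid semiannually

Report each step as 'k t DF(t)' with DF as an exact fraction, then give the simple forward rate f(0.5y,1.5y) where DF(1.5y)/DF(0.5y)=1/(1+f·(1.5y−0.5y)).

1 1/2 9907/10000
2 1 243/250
3 3/2 9421/10000
4 2 4627/5000
f(0.5y,1.5y) = ((9907/10000)/(9421/10000) − 1)/(1) = 486/9421 ≈ 5.1587%

step 1 [0.5y] zero: DF = P = 9907/10000 ≈ 0.990700
step 2 [1y] swap r/2=280/19627: DF=(1 − 280/19627·(0.990700))/(1+280/19627) = 243/250 ≈ 0.972000
step 3 [1.5y] bond c/2=1/80: DF=(97841/100000 − 1/80·(0.990700+0.972000))/(1+1/80) = 9421/10000 ≈ 0.942100
step 4 [2y] swap r/2=373/19151: DF=(1 − 373/19151·(0.990700+0.972000+0.942100))/(1+373/19151) = 4627/5000 ≈ 0.925400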